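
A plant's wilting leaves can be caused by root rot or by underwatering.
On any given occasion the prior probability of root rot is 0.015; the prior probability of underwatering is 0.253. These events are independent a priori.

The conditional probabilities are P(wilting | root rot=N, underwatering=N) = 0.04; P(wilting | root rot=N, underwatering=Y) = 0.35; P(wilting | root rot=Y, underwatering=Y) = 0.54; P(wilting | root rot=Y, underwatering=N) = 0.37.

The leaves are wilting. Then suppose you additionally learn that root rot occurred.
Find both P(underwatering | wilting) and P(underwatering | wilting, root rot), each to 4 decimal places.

By total probability over the 4 (root rot, underwatering) configurations:
  P(wilting) = 0.04·0.985·0.747 + 0.35·0.985·0.253 + 0.37·0.015·0.747 + 0.54·0.015·0.253
        = 0.029432 + 0.087222 + 0.004146 + 0.002049 = 0.122849
The terms with underwatering present sum to 0.089271, so
  P(underwatering | wilting) = 0.089271 / 0.122849 ≈ 0.7267

With the extra evidence:
By total probability over both values of underwatering:
  P(wilting | root rot) = 0.37×0.747 + 0.54×0.253
        = 0.276390 + 0.136620 = 0.413010
Keeping only the underwatering-present terms gives 0.136620, so
  P(underwatering | wilting, root rot) = 0.136620 / 0.413010 ≈ 0.3308

P(underwatering | wilting) ≈ 0.7267; P(underwatering | wilting, root rot) ≈ 0.3308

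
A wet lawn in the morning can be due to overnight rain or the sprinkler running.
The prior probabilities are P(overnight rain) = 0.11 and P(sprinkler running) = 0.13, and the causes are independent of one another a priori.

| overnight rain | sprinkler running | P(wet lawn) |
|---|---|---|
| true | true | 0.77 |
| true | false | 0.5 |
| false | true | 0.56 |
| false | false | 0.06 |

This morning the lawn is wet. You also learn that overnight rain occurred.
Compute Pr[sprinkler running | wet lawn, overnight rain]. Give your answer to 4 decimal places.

By total probability over both values of sprinkler running:
  P(wet lawn | overnight rain) = 0.5×0.87 + 0.77×0.13
        = 0.435000 + 0.100100 = 0.535100
Keeping only the sprinkler running-present terms gives 0.100100, so
  P(sprinkler running | wet lawn, overnight rain) = 0.100100 / 0.535100 ≈ 0.1871

Pr[sprinkler running | wet lawn, overnight rain] ≈ 0.1871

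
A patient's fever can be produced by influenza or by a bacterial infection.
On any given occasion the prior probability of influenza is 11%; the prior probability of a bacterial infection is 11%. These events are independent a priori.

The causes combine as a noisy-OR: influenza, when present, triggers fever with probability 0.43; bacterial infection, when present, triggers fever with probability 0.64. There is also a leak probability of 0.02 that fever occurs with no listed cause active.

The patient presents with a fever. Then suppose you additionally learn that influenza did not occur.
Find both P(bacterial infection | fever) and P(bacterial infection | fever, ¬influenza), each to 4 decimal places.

P(bacterial infection | fever) ≈ 0.5529; P(bacterial infection | fever, ¬influenza) ≈ 0.8000

Under noisy-OR, P(fever | causes) = 1 − (1−0.02)·∏(1−qᵢ) over the active causes.
By total probability over the 4 (influenza, bacterial infection) configurations:
  P(fever) = 0.02·0.89·0.89 + 0.6472·0.89·0.11 + 0.4414·0.11·0.89 + 0.798904·0.11·0.11
        = 0.015842 + 0.063361 + 0.043213 + 0.009667 = 0.132083
The terms with bacterial infection present sum to 0.073028, so
  P(bacterial infection | fever) = 0.073028 / 0.132083 ≈ 0.5529

With the extra evidence:
Enumerate both values of bacterial infection and weight by the priors:
  P(fever | ¬influenza) = 0.02·0.89 + 0.6472·0.11
        = 0.017800 + 0.071192 = 0.088992
Configurations with bacterial infection contribute 0.071192, so
  P(bacterial infection | fever, ¬influenza) = 0.071192 / 0.088992 ≈ 0.8000
With influenza excluded, bacterial infection must carry more of the explanatory weight for the fever.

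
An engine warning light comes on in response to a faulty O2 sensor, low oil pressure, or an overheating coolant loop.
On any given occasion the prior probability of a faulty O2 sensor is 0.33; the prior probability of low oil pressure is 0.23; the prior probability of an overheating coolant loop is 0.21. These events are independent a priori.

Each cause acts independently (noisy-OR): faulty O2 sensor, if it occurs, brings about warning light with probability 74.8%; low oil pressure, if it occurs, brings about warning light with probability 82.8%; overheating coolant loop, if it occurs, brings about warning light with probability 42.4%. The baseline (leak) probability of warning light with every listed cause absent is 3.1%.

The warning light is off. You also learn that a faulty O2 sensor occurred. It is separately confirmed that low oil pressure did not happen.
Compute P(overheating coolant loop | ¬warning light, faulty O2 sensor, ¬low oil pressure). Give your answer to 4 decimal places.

P(overheating coolant loop | ¬warning light, faulty O2 sensor, ¬low oil pressure) ≈ 0.1328

Under noisy-OR, P(warning light | causes) = 1 − (1−0.031)·∏(1−qᵢ) over the active causes.
Enumerate both values of overheating coolant loop and weight by the priors:
  P(¬warning light | faulty O2 sensor, ¬low oil pressure) = 0.244188·0.79 + 0.140652·0.21
        = 0.192909 + 0.029537 = 0.222446
The terms with overheating coolant loop present sum to 0.029537, so
  P(overheating coolant loop | ¬warning light, faulty O2 sensor, ¬low oil pressure) = 0.029537 / 0.222446 ≈ 0.1328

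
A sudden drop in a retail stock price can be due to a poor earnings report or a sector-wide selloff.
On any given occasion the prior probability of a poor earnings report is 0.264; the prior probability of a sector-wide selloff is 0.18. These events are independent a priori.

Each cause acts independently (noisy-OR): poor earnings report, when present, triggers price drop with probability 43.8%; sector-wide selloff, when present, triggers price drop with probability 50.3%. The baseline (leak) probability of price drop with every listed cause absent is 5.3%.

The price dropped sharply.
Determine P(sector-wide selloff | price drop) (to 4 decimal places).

Under noisy-OR, P(price drop | causes) = 1 − (1−0.053)·∏(1−qᵢ) over the active causes.
Weight on sector-wide selloff=true, given the evidence: 0.070127 + 0.034950 = 0.105077
The normalizing constant is 0.053×0.736×0.82 + 0.529341×0.736×0.18 + 0.467786×0.264×0.82 + 0.73549×0.264×0.18 = 0.238330
Posterior = 0.105077 / 0.238330 ≈ 0.4409

P(sector-wide selloff | price drop) ≈ 0.4409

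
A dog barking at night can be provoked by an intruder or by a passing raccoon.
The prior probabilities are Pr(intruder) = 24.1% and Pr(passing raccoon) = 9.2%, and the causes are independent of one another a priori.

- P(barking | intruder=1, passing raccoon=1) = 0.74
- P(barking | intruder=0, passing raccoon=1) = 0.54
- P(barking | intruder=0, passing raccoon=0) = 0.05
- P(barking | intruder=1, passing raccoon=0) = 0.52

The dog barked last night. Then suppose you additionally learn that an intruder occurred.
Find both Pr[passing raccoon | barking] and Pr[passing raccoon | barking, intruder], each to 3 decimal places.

Weight on passing raccoon=true, given the evidence: 0.037707 + 0.016407 = 0.054114
Denominator P(barking): 0.05*0.759*0.908 + 0.54*0.759*0.092 + 0.52*0.241*0.908 + 0.74*0.241*0.092 = 0.202364
P(passing raccoon | barking) = 0.054114/0.202364 ≈ 0.267

With the extra evidence:
Enumerate both values of passing raccoon and weight by the priors:
  P(barking | intruder) = 0.52·0.908 + 0.74·0.092
        = 0.472160 + 0.068080 = 0.540240
Configurations with passing raccoon contribute 0.068080, so
  P(passing raccoon | barking, intruder) = 0.068080 / 0.540240 ≈ 0.126
The drop from 0.267 to 0.126 is the explaining-away (discounting) effect.

Pr[passing raccoon | barking] ≈ 0.267; Pr[passing raccoon | barking, intruder] ≈ 0.126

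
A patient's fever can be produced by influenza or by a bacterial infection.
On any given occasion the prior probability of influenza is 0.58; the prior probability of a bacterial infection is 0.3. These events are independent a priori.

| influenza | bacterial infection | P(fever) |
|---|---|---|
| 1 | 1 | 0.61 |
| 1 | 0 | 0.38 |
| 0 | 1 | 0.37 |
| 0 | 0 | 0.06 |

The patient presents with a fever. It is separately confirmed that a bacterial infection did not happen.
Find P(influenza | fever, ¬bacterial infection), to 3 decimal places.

Enumerate both values of influenza and weight by the priors:
  P(fever | ¬bacterial infection) = 0.06*0.42 + 0.38*0.58
        = 0.025200 + 0.220400 = 0.245600
Configurations with influenza contribute 0.220400, so
  P(influenza | fever, ¬bacterial infection) = 0.220400 / 0.245600 ≈ 0.897

P(influenza | fever, ¬bacterial infection) ≈ 0.897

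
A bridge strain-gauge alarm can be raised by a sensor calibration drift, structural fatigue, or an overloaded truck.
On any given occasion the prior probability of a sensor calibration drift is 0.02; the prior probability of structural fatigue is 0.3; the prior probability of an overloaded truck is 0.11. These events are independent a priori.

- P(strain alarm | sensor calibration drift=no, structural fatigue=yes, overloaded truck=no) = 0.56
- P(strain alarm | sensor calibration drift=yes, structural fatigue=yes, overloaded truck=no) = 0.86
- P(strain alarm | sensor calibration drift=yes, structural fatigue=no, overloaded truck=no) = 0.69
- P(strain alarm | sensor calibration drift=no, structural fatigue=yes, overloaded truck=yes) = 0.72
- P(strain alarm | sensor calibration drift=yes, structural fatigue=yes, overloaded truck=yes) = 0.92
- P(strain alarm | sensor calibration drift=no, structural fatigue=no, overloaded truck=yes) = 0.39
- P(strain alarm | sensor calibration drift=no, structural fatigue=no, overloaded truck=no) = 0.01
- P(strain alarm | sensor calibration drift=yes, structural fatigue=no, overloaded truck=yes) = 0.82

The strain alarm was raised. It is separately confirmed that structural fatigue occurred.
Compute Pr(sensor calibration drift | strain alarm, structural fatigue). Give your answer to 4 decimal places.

Pr(sensor calibration drift | strain alarm, structural fatigue) ≈ 0.0297

Sum P(strain alarm|·) weighted by the priors over the 4 (sensor calibration drift, overloaded truck) configurations:
  P(strain alarm | structural fatigue) = 0.56*0.98*0.89 + 0.72*0.98*0.11 + 0.86*0.02*0.89 + 0.92*0.02*0.11
        = 0.488432 + 0.077616 + 0.015308 + 0.002024 = 0.583380
Configurations with sensor calibration drift contribute 0.017332, so
  P(sensor calibration drift | strain alarm, structural fatigue) = 0.017332 / 0.583380 ≈ 0.0297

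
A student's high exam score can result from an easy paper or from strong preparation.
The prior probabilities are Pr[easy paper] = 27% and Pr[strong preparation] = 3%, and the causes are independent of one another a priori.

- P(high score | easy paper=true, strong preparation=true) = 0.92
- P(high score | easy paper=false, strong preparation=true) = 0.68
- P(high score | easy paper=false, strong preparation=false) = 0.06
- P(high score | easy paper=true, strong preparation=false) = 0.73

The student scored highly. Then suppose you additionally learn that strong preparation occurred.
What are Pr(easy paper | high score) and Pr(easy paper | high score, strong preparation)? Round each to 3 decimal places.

Sum P(high score|·) weighted by the priors over the 4 (easy paper, strong preparation) configurations:
  P(high score) = 0.06×0.73×0.97 + 0.68×0.73×0.03 + 0.73×0.27×0.97 + 0.92×0.27×0.03
        = 0.042486 + 0.014892 + 0.191187 + 0.007452 = 0.256017
Keeping only the easy paper-present terms gives 0.198639, so
  P(easy paper | high score) = 0.198639 / 0.256017 ≈ 0.776

Now also conditioning on strong preparation=true:
Numerator (weight on configurations with easy paper): 0.92·0.27 = 0.248400
Denominator P(high score | strong preparation): 0.68·0.73 + 0.92·0.27 = 0.744800
Posterior = 0.248400 / 0.744800 ≈ 0.334
— strong preparation explains away the evidence for easy paper.

Pr(easy paper | high score) ≈ 0.776; Pr(easy paper | high score, strong preparation) ≈ 0.334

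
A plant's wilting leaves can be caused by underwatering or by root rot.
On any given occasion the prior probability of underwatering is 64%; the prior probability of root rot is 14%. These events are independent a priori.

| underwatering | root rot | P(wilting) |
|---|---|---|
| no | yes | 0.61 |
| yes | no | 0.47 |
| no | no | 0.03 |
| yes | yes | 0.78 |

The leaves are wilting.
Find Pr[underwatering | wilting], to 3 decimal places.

Pr[underwatering | wilting] ≈ 0.891

Weight on underwatering=true, given the evidence: 0.258688 + 0.069888 = 0.328576
Denominator P(wilting): 0.03*0.36*0.86 + 0.61*0.36*0.14 + 0.47*0.64*0.86 + 0.78*0.64*0.14 = 0.368608
Posterior = 0.328576 / 0.368608 ≈ 0.891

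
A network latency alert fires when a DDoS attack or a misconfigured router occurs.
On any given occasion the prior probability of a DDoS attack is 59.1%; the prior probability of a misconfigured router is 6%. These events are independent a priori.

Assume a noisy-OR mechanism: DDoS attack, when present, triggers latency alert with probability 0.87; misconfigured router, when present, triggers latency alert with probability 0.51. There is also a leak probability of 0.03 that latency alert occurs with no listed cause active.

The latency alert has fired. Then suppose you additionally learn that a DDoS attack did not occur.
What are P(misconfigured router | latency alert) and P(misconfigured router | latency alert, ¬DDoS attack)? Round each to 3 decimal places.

Under noisy-OR, P(latency alert | causes) = 1 − (1−0.03)·∏(1−qᵢ) over the active causes.
P(latency alert) = 0.03·0.409·0.94 + 0.5247·0.409·0.06 + 0.8739·0.591·0.94 + 0.938211·0.591·0.06 = 0.011534 + 0.012876 + 0.485486 + 0.033269 = 0.543165
The misconfigured router-present share is 0.012876 + 0.033269 = 0.046145.
So P(misconfigured router | latency alert) = 0.046145/0.543165 ≈ 0.085.

With the extra evidence:
P(latency alert | ¬DDoS attack) = 0.03*0.94 + 0.5247*0.06 = 0.028200 + 0.031482 = 0.059682
The misconfigured router-present share is 0.5247*0.06 = 0.031482.
P(misconfigured router | latency alert, ¬DDoS attack) = 0.031482 / 0.059682 ≈ 0.527
Ruling out DDoS attack raises the posterior on misconfigured router — the flip side of explaining away.

P(misconfigured router | latency alert) ≈ 0.085; P(misconfigured router | latency alert, ¬DDoS attack) ≈ 0.527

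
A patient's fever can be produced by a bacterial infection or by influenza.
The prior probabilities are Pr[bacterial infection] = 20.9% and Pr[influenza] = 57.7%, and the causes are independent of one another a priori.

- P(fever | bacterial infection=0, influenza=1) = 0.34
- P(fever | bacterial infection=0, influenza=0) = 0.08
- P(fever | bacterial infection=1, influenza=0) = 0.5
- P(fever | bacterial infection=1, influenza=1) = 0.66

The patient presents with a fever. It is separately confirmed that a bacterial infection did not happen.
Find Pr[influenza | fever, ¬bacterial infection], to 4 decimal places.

P(fever | ¬bacterial infection) = 0.08*0.423 + 0.34*0.577 = 0.033840 + 0.196180 = 0.230020
Restricting to configurations with influenza present: 0.34*0.577 = 0.196180.
P(influenza | fever, ¬bacterial infection) = 0.196180 / 0.230020 ≈ 0.8529

Pr[influenza | fever, ¬bacterial infection] ≈ 0.8529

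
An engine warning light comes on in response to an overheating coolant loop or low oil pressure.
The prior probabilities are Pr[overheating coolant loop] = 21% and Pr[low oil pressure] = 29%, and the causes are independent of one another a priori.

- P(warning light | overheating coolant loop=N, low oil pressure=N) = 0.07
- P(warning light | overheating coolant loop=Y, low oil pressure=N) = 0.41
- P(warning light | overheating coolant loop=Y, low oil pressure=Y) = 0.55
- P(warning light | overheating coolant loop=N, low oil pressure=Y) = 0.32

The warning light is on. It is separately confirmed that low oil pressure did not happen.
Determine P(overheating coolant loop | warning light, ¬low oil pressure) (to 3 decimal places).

Sum P(warning light|·) weighted by the priors over both values of overheating coolant loop:
  P(warning light | ¬low oil pressure) = 0.07×0.79 + 0.41×0.21
        = 0.055300 + 0.086100 = 0.141400
Keeping only the overheating coolant loop-present terms gives 0.086100, so
  P(overheating coolant loop | warning light, ¬low oil pressure) = 0.086100 / 0.141400 ≈ 0.609

P(overheating coolant loop | warning light, ¬low oil pressure) ≈ 0.609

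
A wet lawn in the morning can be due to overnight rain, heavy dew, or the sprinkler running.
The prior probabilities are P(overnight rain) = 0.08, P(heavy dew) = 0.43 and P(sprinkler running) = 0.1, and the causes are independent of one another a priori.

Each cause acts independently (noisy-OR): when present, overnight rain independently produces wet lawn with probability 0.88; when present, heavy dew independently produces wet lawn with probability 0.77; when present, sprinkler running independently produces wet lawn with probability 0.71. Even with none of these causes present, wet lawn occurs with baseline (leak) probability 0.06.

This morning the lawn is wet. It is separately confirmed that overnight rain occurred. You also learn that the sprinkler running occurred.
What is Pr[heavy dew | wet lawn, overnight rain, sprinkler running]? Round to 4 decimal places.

Pr[heavy dew | wet lawn, overnight rain, sprinkler running] ≈ 0.4363

Under noisy-OR, P(wet lawn | causes) = 1 − (1−0.06)·∏(1−qᵢ) over the active causes.
Weight on heavy dew=true, given the evidence: 0.992476·0.43 = 0.426765
Denominator P(wet lawn | overnight rain, sprinkler running): 0.967288·0.57 + 0.992476·0.43 = 0.978119
P(heavy dew | wet lawn, overnight rain, sprinkler running) = 0.426765/0.978119 ≈ 0.4363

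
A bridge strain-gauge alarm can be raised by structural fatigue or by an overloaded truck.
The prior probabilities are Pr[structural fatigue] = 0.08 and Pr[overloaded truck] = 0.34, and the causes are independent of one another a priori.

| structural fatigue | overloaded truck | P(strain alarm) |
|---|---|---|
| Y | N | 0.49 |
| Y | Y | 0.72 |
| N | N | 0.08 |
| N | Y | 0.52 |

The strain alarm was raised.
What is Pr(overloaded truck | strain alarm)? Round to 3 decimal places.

Sum P(strain alarm|·) weighted by the priors over the 4 (structural fatigue, overloaded truck) configurations:
  P(strain alarm) = 0.08×0.92×0.66 + 0.52×0.92×0.34 + 0.49×0.08×0.66 + 0.72×0.08×0.34
        = 0.048576 + 0.162656 + 0.025872 + 0.019584 = 0.256688
Keeping only the overloaded truck-present terms gives 0.182240, so
  P(overloaded truck | strain alarm) = 0.182240 / 0.256688 ≈ 0.710

Pr(overloaded truck | strain alarm) ≈ 0.710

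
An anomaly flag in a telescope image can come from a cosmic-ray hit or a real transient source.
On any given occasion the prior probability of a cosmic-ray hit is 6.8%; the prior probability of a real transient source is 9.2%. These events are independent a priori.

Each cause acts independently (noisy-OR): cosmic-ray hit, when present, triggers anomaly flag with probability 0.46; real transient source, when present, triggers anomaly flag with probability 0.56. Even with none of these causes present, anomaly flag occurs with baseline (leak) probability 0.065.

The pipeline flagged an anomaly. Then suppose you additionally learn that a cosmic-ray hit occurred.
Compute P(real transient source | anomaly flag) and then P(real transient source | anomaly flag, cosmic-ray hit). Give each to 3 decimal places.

P(real transient source | anomaly flag) ≈ 0.393; P(real transient source | anomaly flag, cosmic-ray hit) ≈ 0.137

Under noisy-OR, P(anomaly flag | causes) = 1 − (1−0.065)·∏(1−qᵢ) over the active causes.
Numerator (weight on configurations with real transient source): 0.050469 + 0.004866 = 0.055335
The normalizing constant is 0.065·0.932·0.908 + 0.5886·0.932·0.092 + 0.4951·0.068·0.908 + 0.777844·0.068·0.092 = 0.140911
Posterior = 0.055335 / 0.140911 ≈ 0.393

Now condition on the additional information:
For the numerator, keep only real transient source=true terms: 0.777844*0.092 = 0.071562
The normalizing constant is 0.4951*0.908 + 0.777844*0.092 = 0.521113
P(real transient source | anomaly flag, cosmic-ray hit) = 0.071562/0.521113 ≈ 0.137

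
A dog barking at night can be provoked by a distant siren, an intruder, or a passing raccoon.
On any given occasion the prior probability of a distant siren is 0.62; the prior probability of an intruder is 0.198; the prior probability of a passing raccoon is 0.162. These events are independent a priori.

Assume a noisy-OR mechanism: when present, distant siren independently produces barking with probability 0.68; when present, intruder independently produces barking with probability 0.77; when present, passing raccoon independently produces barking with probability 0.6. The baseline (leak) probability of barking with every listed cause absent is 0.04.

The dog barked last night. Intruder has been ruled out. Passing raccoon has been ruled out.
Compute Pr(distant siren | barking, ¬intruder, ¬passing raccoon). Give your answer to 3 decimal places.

Under noisy-OR, P(barking | causes) = 1 − (1−0.04)·∏(1−qᵢ) over the active causes.
P(barking | ¬intruder, ¬passing raccoon) = 0.04·0.38 + 0.6928·0.62 = 0.015200 + 0.429536 = 0.444736
The distant siren-present share is 0.6928·0.62 = 0.429536.
P(distant siren | barking, ¬intruder, ¬passing raccoon) = 0.429536 / 0.444736 ≈ 0.966

Pr(distant siren | barking, ¬intruder, ¬passing raccoon) ≈ 0.966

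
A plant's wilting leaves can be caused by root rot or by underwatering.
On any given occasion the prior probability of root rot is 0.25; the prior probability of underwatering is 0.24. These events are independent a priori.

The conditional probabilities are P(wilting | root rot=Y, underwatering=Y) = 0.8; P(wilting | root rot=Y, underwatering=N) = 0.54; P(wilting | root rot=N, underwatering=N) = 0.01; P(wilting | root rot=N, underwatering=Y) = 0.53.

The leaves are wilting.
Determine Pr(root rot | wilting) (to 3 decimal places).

Numerator (weight on configurations with root rot): 0.102600 + 0.048000 = 0.150600
Denominator P(wilting): 0.01*0.75*0.76 + 0.53*0.75*0.24 + 0.54*0.25*0.76 + 0.8*0.25*0.24 = 0.251700
P(root rot | wilting) = 0.150600/0.251700 ≈ 0.598

Pr(root rot | wilting) ≈ 0.598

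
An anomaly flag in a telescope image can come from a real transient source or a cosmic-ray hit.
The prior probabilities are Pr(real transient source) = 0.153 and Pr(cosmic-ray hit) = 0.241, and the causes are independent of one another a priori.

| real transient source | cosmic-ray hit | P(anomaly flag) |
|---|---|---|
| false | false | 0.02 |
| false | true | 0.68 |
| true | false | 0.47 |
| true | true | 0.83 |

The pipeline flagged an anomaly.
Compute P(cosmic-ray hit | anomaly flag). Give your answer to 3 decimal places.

P(cosmic-ray hit | anomaly flag) ≈ 0.715

Numerator (weight on configurations with cosmic-ray hit): 0.138806 + 0.030605 = 0.169411
Denominator P(anomaly flag): 0.02×0.847×0.759 + 0.68×0.847×0.241 + 0.47×0.153×0.759 + 0.83×0.153×0.241 = 0.236848
Posterior = 0.169411 / 0.236848 ≈ 0.715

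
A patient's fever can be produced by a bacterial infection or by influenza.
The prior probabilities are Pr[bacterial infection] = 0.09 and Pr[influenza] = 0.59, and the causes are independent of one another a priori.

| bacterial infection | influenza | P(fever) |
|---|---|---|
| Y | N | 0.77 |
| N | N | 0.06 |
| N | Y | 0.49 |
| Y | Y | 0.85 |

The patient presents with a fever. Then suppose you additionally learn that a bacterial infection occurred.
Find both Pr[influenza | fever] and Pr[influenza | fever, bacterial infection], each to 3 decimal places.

Pr[influenza | fever] ≈ 0.859; Pr[influenza | fever, bacterial infection] ≈ 0.614

Enumerate the 4 (bacterial infection, influenza) configurations and weight by the priors:
  P(fever) = 0.06*0.91*0.41 + 0.49*0.91*0.59 + 0.77*0.09*0.41 + 0.85*0.09*0.59
        = 0.022386 + 0.263081 + 0.028413 + 0.045135 = 0.359015
Keeping only the influenza-present terms gives 0.308216, so
  P(influenza | fever) = 0.308216 / 0.359015 ≈ 0.859

Now condition on the additional information:
Numerator (weight on configurations with influenza): 0.85·0.59 = 0.501500
The normalizing constant is 0.77·0.41 + 0.85·0.59 = 0.817200
Posterior = 0.501500 / 0.817200 ≈ 0.614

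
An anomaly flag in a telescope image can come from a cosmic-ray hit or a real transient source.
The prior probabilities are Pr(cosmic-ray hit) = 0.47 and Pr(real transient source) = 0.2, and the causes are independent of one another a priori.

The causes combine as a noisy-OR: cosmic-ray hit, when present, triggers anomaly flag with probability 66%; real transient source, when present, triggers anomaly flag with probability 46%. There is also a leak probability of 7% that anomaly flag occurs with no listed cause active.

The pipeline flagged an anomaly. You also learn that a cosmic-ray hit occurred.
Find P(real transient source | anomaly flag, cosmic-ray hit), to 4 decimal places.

Under noisy-OR, P(anomaly flag | causes) = 1 − (1−0.07)·∏(1−qᵢ) over the active causes.
Sum P(anomaly flag|·) weighted by the priors over both values of real transient source:
  P(anomaly flag | cosmic-ray hit) = 0.6838·0.8 + 0.829252·0.2
        = 0.547040 + 0.165850 = 0.712890
Keeping only the real transient source-present terms gives 0.165850, so
  P(real transient source | anomaly flag, cosmic-ray hit) = 0.165850 / 0.712890 ≈ 0.2326

P(real transient source | anomaly flag, cosmic-ray hit) ≈ 0.2326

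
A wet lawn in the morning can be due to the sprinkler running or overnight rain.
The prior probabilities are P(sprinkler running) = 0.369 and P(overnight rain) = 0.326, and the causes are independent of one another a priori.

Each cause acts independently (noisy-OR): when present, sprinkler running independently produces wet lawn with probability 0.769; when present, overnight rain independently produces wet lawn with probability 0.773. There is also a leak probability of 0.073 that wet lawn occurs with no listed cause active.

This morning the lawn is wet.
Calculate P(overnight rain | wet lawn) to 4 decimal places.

Under noisy-OR, P(wet lawn | causes) = 1 − (1−0.073)·∏(1−qᵢ) over the active causes.
For the numerator, keep only overnight rain=true terms: 0.162419 + 0.114447 = 0.276866
Denominator P(wet lawn): 0.073*0.631*0.674 + 0.789571*0.631*0.326 + 0.785863*0.369*0.674 + 0.951391*0.369*0.326 = 0.503361
P(overnight rain | wet lawn) = 0.276866/0.503361 ≈ 0.5500

P(overnight rain | wet lawn) ≈ 0.5500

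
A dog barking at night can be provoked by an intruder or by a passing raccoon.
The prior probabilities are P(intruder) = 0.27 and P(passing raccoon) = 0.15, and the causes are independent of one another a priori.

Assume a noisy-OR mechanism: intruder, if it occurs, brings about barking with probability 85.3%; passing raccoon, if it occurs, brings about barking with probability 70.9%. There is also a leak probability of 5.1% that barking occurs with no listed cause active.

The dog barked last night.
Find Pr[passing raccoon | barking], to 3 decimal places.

Under noisy-OR, P(barking | causes) = 1 − (1−0.051)·∏(1−qᵢ) over the active causes.
By total probability over the 4 (intruder, passing raccoon) configurations:
  P(barking) = 0.051*0.73*0.85 + 0.723841*0.73*0.15 + 0.860497*0.27*0.85 + 0.959405*0.27*0.15
        = 0.031646 + 0.079261 + 0.197484 + 0.038856 = 0.347247
Keeping only the passing raccoon-present terms gives 0.118117, so
  P(passing raccoon | barking) = 0.118117 / 0.347247 ≈ 0.340

Pr[passing raccoon | barking] ≈ 0.340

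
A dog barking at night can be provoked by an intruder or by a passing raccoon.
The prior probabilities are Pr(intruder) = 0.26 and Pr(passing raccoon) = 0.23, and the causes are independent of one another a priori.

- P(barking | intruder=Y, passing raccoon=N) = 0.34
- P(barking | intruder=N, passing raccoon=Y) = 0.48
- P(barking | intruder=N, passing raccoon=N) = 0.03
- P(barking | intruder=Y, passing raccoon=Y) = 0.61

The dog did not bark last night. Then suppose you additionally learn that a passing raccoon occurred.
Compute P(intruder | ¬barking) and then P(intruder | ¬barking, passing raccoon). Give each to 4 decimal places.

Sum P(¬barking|·) weighted by the priors over the 4 (intruder, passing raccoon) configurations:
  P(¬barking) = 0.97×0.74×0.77 + 0.52×0.74×0.23 + 0.66×0.26×0.77 + 0.39×0.26×0.23
        = 0.552706 + 0.088504 + 0.132132 + 0.023322 = 0.796664
Keeping only the intruder-present terms gives 0.155454, so
  P(intruder | ¬barking) = 0.155454 / 0.796664 ≈ 0.1951

Now condition on the additional information:
P(¬barking | passing raccoon) = 0.52*0.74 + 0.39*0.26 = 0.384800 + 0.101400 = 0.486200
Restricting to configurations with intruder present: 0.39*0.26 = 0.101400.
P(intruder | ¬barking, passing raccoon) = 0.101400 / 0.486200 ≈ 0.2086

P(intruder | ¬barking) ≈ 0.1951; P(intruder | ¬barking, passing raccoon) ≈ 0.2086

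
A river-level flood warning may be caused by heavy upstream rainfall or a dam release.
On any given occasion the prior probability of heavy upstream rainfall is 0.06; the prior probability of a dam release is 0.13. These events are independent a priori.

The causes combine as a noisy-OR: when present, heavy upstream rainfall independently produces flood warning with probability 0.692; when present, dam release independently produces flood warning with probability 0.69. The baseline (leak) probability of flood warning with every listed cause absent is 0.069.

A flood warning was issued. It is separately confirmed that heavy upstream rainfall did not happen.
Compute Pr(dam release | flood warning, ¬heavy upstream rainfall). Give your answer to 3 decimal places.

Under noisy-OR, P(flood warning | causes) = 1 − (1−0.069)·∏(1−qᵢ) over the active causes.
Sum P(flood warning|·) weighted by the priors over both values of dam release:
  P(flood warning | ¬heavy upstream rainfall) = 0.069×0.87 + 0.71139×0.13
        = 0.060030 + 0.092481 = 0.152511
Keeping only the dam release-present terms gives 0.092481, so
  P(dam release | flood warning, ¬heavy upstream rainfall) = 0.092481 / 0.152511 ≈ 0.606

Pr(dam release | flood warning, ¬heavy upstream rainfall) ≈ 0.606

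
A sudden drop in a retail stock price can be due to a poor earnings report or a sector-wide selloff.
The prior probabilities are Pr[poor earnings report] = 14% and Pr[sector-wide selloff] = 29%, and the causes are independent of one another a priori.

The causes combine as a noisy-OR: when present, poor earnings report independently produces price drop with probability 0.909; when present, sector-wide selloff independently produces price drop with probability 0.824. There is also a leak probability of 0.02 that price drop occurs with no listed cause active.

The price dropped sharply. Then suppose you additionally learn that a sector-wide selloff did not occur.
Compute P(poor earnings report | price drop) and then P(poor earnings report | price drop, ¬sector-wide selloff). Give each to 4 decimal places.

Under noisy-OR, P(price drop | causes) = 1 − (1−0.02)·∏(1−qᵢ) over the active causes.
Enumerate the 4 (poor earnings report, sector-wide selloff) configurations and weight by the priors:
  P(price drop) = 0.02×0.86×0.71 + 0.82752×0.86×0.29 + 0.91082×0.14×0.71 + 0.984304×0.14×0.29
        = 0.012212 + 0.206383 + 0.090536 + 0.039963 = 0.349094
Configurations with poor earnings report contribute 0.130499, so
  P(poor earnings report | price drop) = 0.130499 / 0.349094 ≈ 0.3738

Now condition on the additional information:
Sum P(price drop|·) weighted by the priors over both values of poor earnings report:
  P(price drop | ¬sector-wide selloff) = 0.02·0.86 + 0.91082·0.14
        = 0.017200 + 0.127515 = 0.144715
Configurations with poor earnings report contribute 0.127515, so
  P(poor earnings report | price drop, ¬sector-wide selloff) = 0.127515 / 0.144715 ≈ 0.8811

P(poor earnings report | price drop) ≈ 0.3738; P(poor earnings report | price drop, ¬sector-wide selloff) ≈ 0.8811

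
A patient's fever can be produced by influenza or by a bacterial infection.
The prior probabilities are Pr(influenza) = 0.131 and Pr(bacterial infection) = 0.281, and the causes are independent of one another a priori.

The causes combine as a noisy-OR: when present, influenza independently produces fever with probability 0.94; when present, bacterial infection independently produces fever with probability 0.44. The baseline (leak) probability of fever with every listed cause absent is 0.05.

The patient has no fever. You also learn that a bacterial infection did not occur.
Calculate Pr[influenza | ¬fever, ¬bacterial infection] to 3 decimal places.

Under noisy-OR, P(fever | causes) = 1 − (1−0.05)·∏(1−qᵢ) over the active causes.
Numerator (weight on configurations with influenza): 0.057·0.131 = 0.007467
The normalizing constant is 0.95·0.869 + 0.057·0.131 = 0.833017
Posterior = 0.007467 / 0.833017 ≈ 0.009

Pr[influenza | ¬fever, ¬bacterial infection] ≈ 0.009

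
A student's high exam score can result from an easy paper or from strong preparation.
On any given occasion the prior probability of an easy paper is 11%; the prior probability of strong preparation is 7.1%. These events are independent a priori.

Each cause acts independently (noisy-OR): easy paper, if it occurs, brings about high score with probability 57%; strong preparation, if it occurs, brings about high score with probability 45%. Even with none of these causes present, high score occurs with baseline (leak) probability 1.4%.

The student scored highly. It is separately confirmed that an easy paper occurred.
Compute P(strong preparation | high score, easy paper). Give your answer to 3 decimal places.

P(strong preparation | high score, easy paper) ≈ 0.092

Under noisy-OR, P(high score | causes) = 1 − (1−0.014)·∏(1−qᵢ) over the active causes.
P(high score | easy paper) = 0.57602*0.929 + 0.766811*0.071 = 0.535123 + 0.054444 = 0.589567
The strong preparation-present share is 0.766811*0.071 = 0.054444.
P(strong preparation | high score, easy paper) = 0.054444 / 0.589567 ≈ 0.092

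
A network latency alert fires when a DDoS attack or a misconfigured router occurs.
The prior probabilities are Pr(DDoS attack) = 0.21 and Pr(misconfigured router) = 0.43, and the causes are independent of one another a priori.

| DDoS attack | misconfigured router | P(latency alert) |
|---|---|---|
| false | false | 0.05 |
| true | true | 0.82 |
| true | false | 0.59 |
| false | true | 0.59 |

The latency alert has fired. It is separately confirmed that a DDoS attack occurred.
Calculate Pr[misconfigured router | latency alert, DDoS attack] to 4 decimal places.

For the numerator, keep only misconfigured router=true terms: 0.82×0.43 = 0.352600
The normalizing constant is 0.59×0.57 + 0.82×0.43 = 0.688900
P(misconfigured router | latency alert, DDoS attack) = 0.352600/0.688900 ≈ 0.5118

Pr[misconfigured router | latency alert, DDoS attack] ≈ 0.5118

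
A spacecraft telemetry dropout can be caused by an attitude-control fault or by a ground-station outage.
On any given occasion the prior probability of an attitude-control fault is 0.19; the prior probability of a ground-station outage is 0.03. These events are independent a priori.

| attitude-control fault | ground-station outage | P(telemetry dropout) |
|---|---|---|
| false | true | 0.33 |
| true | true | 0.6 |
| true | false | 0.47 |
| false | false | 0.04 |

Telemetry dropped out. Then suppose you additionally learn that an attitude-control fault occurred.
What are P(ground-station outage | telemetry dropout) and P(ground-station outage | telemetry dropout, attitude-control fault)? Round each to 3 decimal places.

Weight on ground-station outage=true, given the evidence: 0.008019 + 0.003420 = 0.011439
Denominator P(telemetry dropout): 0.04*0.81*0.97 + 0.33*0.81*0.03 + 0.47*0.19*0.97 + 0.6*0.19*0.03 = 0.129488
P(ground-station outage | telemetry dropout) = 0.011439/0.129488 ≈ 0.088

With the extra evidence:
Enumerate both values of ground-station outage and weight by the priors:
  P(telemetry dropout | attitude-control fault) = 0.47×0.97 + 0.6×0.03
        = 0.455900 + 0.018000 = 0.473900
The terms with ground-station outage present sum to 0.018000, so
  P(ground-station outage | telemetry dropout, attitude-control fault) = 0.018000 / 0.473900 ≈ 0.038

P(ground-station outage | telemetry dropout) ≈ 0.088; P(ground-station outage | telemetry dropout, attitude-control fault) ≈ 0.038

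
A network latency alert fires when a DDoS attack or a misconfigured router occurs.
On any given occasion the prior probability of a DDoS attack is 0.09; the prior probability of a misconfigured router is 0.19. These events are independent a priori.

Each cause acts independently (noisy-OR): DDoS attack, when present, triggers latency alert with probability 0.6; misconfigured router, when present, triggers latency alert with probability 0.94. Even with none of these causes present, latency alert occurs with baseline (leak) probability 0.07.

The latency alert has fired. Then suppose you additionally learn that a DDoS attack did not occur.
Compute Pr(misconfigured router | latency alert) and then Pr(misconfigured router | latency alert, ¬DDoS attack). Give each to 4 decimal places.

Under noisy-OR, P(latency alert | causes) = 1 − (1−0.07)·∏(1−qᵢ) over the active causes.
Sum P(latency alert|·) weighted by the priors over the 4 (DDoS attack, misconfigured router) configurations:
  P(latency alert) = 0.07*0.91*0.81 + 0.9442*0.91*0.19 + 0.628*0.09*0.81 + 0.97768*0.09*0.19
        = 0.051597 + 0.163252 + 0.045781 + 0.016718 = 0.277348
The terms with misconfigured router present sum to 0.179970, so
  P(misconfigured router | latency alert) = 0.179970 / 0.277348 ≈ 0.6489

Now condition on the additional information:
By total probability over both values of misconfigured router:
  P(latency alert | ¬DDoS attack) = 0.07*0.81 + 0.9442*0.19
        = 0.056700 + 0.179398 = 0.236098
The terms with misconfigured router present sum to 0.179398, so
  P(misconfigured router | latency alert, ¬DDoS attack) = 0.179398 / 0.236098 ≈ 0.7598

Pr(misconfigured router | latency alert) ≈ 0.6489; Pr(misconfigured router | latency alert, ¬DDoS attack) ≈ 0.7598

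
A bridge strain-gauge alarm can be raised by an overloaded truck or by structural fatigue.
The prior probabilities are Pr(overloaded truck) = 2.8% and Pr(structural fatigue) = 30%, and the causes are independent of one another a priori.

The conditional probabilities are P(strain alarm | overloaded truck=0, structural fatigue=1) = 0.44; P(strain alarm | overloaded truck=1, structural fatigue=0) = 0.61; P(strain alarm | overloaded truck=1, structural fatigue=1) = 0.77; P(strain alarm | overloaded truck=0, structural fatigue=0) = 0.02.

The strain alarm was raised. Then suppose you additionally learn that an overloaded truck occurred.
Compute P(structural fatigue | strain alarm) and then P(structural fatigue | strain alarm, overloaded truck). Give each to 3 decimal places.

P(strain alarm) = 0.02*0.972*0.7 + 0.44*0.972*0.3 + 0.61*0.028*0.7 + 0.77*0.028*0.3 = 0.013608 + 0.128304 + 0.011956 + 0.006468 = 0.160336
Restricting to configurations with structural fatigue present: 0.128304 + 0.006468 = 0.134772.
P(structural fatigue | strain alarm) = 0.134772 / 0.160336 ≈ 0.841

Now also conditioning on overloaded truck=true:
Sum P(strain alarm|·) weighted by the priors over both values of structural fatigue:
  P(strain alarm | overloaded truck) = 0.61*0.7 + 0.77*0.3
        = 0.427000 + 0.231000 = 0.658000
Configurations with structural fatigue contribute 0.231000, so
  P(structural fatigue | strain alarm, overloaded truck) = 0.231000 / 0.658000 ≈ 0.351
— overloaded truck explains away the evidence for structural fatigue.

P(structural fatigue | strain alarm) ≈ 0.841; P(structural fatigue | strain alarm, overloaded truck) ≈ 0.351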